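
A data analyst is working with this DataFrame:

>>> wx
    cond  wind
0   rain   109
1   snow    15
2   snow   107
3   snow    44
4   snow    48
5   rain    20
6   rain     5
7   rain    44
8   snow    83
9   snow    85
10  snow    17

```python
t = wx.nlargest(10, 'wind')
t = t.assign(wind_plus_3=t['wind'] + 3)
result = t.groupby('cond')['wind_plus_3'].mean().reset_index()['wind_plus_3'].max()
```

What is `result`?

60.6666666667

take 10 rows with largest wind:
    cond  wind
0   rain   109
2   snow   107
9   snow    85
8   snow    83
4   snow    48
3   snow    44
7   rain    44
5   rain    20
10  snow    17
1   snow    15
add column wind_plus_3 = t['wind'] + 3:
    cond  wind  wind_plus_3
0   rain   109          112
2   snow   107          110
9   snow    85           88
8   snow    83           86
4   snow    48           51
3   snow    44           47
7   rain    44           47
5   rain    20           23
10  snow    17           20
1   snow    15           18
group by cond, mean of wind_plus_3:
cond
rain    60.666667
snow    60.000000
Name: wind_plus_3, dtype: float64
reset_index():
   cond  wind_plus_3
0  rain    60.666667
1  snow    60.000000
Reading off the max of column 'wind_plus_3', we get 60.6666666667.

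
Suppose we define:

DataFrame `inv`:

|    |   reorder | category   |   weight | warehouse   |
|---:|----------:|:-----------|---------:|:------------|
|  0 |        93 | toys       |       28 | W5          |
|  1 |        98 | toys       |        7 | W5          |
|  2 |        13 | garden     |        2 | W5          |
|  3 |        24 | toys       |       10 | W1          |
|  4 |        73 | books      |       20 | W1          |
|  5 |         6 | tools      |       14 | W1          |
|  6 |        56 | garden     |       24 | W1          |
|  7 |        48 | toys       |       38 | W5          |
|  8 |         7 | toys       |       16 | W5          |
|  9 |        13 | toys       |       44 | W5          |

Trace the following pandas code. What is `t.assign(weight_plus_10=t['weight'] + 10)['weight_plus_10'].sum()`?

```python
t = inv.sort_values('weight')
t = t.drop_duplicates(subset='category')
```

83

sort by weight:
   reorder category  weight warehouse
2       13   garden       2        W5
1       98     toys       7        W5
3       24     toys      10        W1
5        6    tools      14        W1
8        7     toys      16        W5
4       73    books      20        W1
6       56   garden      24        W1
0       93     toys      28        W5
7       48     toys      38        W5
9       13     toys      44        W5
drop duplicate category (keep=first):
   reorder category  weight warehouse
2       13   garden       2        W5
1       98     toys       7        W5
5        6    tools      14        W1
4       73    books      20        W1
add column weight_plus_10 = t['weight'] + 10:
   reorder category  weight warehouse  weight_plus_10
2       13   garden       2        W5              12
1       98     toys       7        W5              17
5        6    tools      14        W1              24
4       73    books      20        W1              30
sum of column 'weight_plus_10' → 83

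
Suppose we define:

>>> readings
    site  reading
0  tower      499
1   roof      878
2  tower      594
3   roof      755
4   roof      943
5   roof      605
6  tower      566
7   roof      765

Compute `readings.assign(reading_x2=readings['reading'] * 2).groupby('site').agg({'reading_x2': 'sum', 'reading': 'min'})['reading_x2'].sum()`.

11210

add column reading_x2 = readings['reading'] * 2:
    site  reading  reading_x2
0  tower      499         998
1   roof      878        1756
2  tower      594        1188
3   roof      755        1510
4   roof      943        1886
5   roof      605        1210
6  tower      566        1132
7   roof      765        1530
group by site: sum(reading_x2), min(reading):
       reading_x2  reading
site                      
roof         7892      605
tower        3318      499
Hence 11210.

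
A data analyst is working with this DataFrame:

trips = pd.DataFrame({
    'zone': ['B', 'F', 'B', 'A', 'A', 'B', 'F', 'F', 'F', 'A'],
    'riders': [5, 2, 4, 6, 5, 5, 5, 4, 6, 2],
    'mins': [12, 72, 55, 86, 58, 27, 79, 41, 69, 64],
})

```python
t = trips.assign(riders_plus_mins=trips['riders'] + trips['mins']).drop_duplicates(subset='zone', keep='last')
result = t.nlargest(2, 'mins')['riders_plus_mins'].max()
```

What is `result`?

add column riders_plus_mins = trips['riders'] + trips['mins']:
  zone  riders  mins  riders_plus_mins
0    B       5    12                17
1    F       2    72                74
2    B       4    55                59
3    A       6    86                92
4    A       5    58                63
5    B       5    27                32
6    F       5    79                84
7    F       4    41                45
8    F       6    69                75
9    A       2    64                66
drop duplicate zone (keep=last):
  zone  riders  mins  riders_plus_mins
5    B       5    27                32
8    F       6    69                75
9    A       2    64                66
take 2 rows with largest mins:
  zone  riders  mins  riders_plus_mins
8    F       6    69                75
9    A       2    64                66
Taking the max of column 'riders_plus_mins' gives 75.

75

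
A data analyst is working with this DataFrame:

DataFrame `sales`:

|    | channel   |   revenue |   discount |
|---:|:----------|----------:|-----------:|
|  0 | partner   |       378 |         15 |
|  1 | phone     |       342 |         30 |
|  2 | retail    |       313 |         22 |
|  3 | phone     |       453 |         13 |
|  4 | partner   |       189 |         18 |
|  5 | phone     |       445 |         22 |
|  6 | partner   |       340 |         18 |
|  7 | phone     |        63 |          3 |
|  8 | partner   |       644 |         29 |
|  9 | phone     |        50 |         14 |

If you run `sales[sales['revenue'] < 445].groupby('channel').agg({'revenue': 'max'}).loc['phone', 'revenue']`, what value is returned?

342

filter rows where revenue < 445:
   channel  revenue  discount
0  partner      378        15
1    phone      342        30
2   retail      313        22
4  partner      189        18
6  partner      340        18
7    phone       63         3
9    phone       50        14
group by channel, max of revenue:
         revenue
channel         
partner      378
phone        342
retail       313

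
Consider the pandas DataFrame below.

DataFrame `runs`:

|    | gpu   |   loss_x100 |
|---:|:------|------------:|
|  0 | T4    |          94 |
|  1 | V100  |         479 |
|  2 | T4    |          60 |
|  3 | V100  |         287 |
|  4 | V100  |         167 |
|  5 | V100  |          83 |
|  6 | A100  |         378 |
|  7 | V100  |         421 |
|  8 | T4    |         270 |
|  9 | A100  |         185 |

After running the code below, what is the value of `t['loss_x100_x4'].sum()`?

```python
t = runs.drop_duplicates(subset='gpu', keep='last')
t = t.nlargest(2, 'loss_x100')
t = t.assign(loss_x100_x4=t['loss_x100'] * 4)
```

2764

drop duplicate gpu (keep=last):
    gpu  loss_x100
7  V100        421
8    T4        270
9  A100        185
take 2 rows with largest loss_x100:
    gpu  loss_x100
7  V100        421
8    T4        270
add column loss_x100_x4 = t['loss_x100'] * 4:
    gpu  loss_x100  loss_x100_x4
7  V100        421          1684
8    T4        270          1080
So sum() = 2764.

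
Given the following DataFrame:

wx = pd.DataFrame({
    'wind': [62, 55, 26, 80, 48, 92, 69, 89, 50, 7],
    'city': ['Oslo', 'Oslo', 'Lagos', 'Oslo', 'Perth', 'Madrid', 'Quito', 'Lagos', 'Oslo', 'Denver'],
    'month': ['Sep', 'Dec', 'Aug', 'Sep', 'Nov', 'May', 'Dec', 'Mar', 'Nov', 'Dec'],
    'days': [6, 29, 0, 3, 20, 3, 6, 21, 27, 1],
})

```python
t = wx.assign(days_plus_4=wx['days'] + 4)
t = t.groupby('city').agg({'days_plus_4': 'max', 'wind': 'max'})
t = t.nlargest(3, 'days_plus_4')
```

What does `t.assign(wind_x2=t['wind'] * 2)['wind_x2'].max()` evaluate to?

add column days_plus_4 = wx['days'] + 4:
   wind    city month  days  days_plus_4
0    62    Oslo   Sep     6           10
1    55    Oslo   Dec    29           33
2    26   Lagos   Aug     0            4
3    80    Oslo   Sep     3            7
4    48   Perth   Nov    20           24
5    92  Madrid   May     3            7
6    69   Quito   Dec     6           10
7    89   Lagos   Mar    21           25
8    50    Oslo   Nov    27           31
9     7  Denver   Dec     1            5
group by city: max(days_plus_4), max(wind):
        days_plus_4  wind
city                     
Denver            5     7
Lagos            25    89
Madrid            7    92
Oslo             33    80
Perth            24    48
Quito            10    69
take 3 rows with largest days_plus_4:
       days_plus_4  wind
city                    
Oslo            33    80
Lagos           25    89
Perth           24    48
add column wind_x2 = t['wind'] * 2:
       days_plus_4  wind  wind_x2
city                             
Oslo            33    80      160
Lagos           25    89      178
Perth           24    48       96
Reading off the max of column 'wind_x2', we get 178.

178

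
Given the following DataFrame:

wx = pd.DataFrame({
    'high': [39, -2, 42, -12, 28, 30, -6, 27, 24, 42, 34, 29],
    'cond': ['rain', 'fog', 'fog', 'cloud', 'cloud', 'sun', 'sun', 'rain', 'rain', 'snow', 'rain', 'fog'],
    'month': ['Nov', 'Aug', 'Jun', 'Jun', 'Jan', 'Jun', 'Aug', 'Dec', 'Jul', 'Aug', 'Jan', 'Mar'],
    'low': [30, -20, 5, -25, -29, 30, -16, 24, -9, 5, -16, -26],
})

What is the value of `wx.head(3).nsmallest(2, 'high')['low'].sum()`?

10

take first 3 rows:
   high  cond month  low
0    39  rain   Nov   30
1    -2   fog   Aug  -20
2    42   fog   Jun    5
take 2 rows with smallest high:
   high  cond month  low
1    -2   fog   Aug  -20
0    39  rain   Nov   30
Finally, sum of column 'low' = 10.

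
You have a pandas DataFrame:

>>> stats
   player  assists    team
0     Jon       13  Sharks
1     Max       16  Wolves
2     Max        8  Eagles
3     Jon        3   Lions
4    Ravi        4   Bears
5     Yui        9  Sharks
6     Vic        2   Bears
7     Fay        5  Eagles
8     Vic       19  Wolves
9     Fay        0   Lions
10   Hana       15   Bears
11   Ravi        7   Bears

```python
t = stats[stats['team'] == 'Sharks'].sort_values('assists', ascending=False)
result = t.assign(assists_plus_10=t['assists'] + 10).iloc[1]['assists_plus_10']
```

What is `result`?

19

filter rows where team == 'Sharks':
  player  assists    team
0    Jon       13  Sharks
5    Yui        9  Sharks
sort by assists descending:
  player  assists    team
0    Jon       13  Sharks
5    Yui        9  Sharks
add column assists_plus_10 = t['assists'] + 10:
  player  assists    team  assists_plus_10
0    Jon       13  Sharks               23
5    Yui        9  Sharks               19
Finally, value at position 1, column 'assists_plus_10' = 19.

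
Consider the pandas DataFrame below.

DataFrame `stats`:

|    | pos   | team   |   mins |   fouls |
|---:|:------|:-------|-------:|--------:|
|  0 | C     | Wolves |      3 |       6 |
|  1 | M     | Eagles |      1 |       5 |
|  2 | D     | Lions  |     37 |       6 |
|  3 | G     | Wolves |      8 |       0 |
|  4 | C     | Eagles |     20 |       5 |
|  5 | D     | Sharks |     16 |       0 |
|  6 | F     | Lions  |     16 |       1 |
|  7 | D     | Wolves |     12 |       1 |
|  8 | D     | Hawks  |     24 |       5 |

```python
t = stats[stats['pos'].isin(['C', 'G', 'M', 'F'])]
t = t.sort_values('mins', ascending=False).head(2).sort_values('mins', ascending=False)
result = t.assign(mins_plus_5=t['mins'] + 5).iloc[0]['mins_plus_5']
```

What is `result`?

filter rows where pos in ['C', 'G', 'M', 'F']:
  pos    team  mins  fouls
0   C  Wolves     3      6
1   M  Eagles     1      5
3   G  Wolves     8      0
4   C  Eagles    20      5
6   F   Lions    16      1
sort by mins descending:
  pos    team  mins  fouls
4   C  Eagles    20      5
6   F   Lions    16      1
3   G  Wolves     8      0
0   C  Wolves     3      6
1   M  Eagles     1      5
take first 2 rows:
  pos    team  mins  fouls
4   C  Eagles    20      5
6   F   Lions    16      1
sort by mins descending:
  pos    team  mins  fouls
4   C  Eagles    20      5
6   F   Lions    16      1
add column mins_plus_5 = t['mins'] + 5:
  pos    team  mins  fouls  mins_plus_5
4   C  Eagles    20      5           25
6   F   Lions    16      1           21

25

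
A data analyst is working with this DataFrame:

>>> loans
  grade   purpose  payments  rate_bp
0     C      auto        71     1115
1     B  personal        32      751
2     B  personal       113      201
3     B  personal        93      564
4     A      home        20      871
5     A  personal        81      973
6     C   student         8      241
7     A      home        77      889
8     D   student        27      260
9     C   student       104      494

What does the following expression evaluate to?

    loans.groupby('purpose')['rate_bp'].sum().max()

2489

group by purpose, sum of rate_bp:
purpose
auto        1115
home        1760
personal    2489
student      995
Name: rate_bp, dtype: int64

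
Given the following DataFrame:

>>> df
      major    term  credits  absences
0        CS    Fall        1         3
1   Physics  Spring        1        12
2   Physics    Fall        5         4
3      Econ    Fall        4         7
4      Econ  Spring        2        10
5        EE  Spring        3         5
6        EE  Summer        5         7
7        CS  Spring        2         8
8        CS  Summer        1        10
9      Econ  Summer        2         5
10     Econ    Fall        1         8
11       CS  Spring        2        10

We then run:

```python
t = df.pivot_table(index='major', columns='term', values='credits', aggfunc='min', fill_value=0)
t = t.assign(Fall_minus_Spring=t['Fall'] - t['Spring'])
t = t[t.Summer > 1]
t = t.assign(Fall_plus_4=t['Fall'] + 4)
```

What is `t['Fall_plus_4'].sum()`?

9

pivot: rows=major, cols=term, min(credits):
term     Fall  Spring  Summer
major                        
CS          1       2       1
EE          0       3       5
Econ        1       2       2
Physics     5       1       0
add column Fall_minus_Spring = t['Fall'] - t['Spring']:
term     Fall  Spring  Summer  Fall_minus_Spring
major                                           
CS          1       2       1                 -1
EE          0       3       5                 -3
Econ        1       2       2                 -1
Physics     5       1       0                  4
filter rows where Summer > 1:
term   Fall  Spring  Summer  Fall_minus_Spring
major                                         
EE        0       3       5                 -3
Econ      1       2       2                 -1
add column Fall_plus_4 = t['Fall'] + 4:
term   Fall  Spring  Summer  Fall_minus_Spring  Fall_plus_4
major                                                      
EE        0       3       5                 -3            4
Econ      1       2       2                 -1            5
Then the sum of column 'Fall_plus_4': 9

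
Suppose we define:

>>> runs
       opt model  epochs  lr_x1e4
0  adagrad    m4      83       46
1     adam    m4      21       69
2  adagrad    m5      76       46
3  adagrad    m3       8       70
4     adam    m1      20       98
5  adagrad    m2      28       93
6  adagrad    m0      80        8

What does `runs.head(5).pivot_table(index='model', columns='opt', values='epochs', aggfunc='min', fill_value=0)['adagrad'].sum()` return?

167

take first 5 rows:
       opt model  epochs  lr_x1e4
0  adagrad    m4      83       46
1     adam    m4      21       69
2  adagrad    m5      76       46
3  adagrad    m3       8       70
4     adam    m1      20       98
pivot: rows=model, cols=opt, min(epochs):
opt    adagrad  adam
model               
m1           0    20
m3           8     0
m4          83    21
m5          76     0
The sum of column 'adagrad' is 167.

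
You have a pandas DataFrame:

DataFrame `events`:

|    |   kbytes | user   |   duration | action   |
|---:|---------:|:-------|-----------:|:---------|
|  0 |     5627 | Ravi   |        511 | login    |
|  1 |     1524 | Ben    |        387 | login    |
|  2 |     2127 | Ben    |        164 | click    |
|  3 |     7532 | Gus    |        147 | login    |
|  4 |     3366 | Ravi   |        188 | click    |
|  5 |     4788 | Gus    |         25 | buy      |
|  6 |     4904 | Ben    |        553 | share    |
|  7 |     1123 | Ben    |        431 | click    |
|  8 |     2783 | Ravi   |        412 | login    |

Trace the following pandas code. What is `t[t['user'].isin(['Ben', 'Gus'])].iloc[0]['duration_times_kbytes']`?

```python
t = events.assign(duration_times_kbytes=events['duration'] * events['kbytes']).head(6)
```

589788

add column duration_times_kbytes = events['duration'] * events['kbytes']:
   kbytes  user  duration action  duration_times_kbytes
0    5627  Ravi       511  login                2875397
1    1524   Ben       387  login                 589788
2    2127   Ben       164  click                 348828
3    7532   Gus       147  login                1107204
4    3366  Ravi       188  click                 632808
5    4788   Gus        25    buy                 119700
6    4904   Ben       553  share                2711912
7    1123   Ben       431  click                 484013
8    2783  Ravi       412  login                1146596
take first 6 rows:
   kbytes  user  duration action  duration_times_kbytes
0    5627  Ravi       511  login                2875397
1    1524   Ben       387  login                 589788
2    2127   Ben       164  click                 348828
3    7532   Gus       147  login                1107204
4    3366  Ravi       188  click                 632808
5    4788   Gus        25    buy                 119700
filter rows where user in ['Ben', 'Gus']:
   kbytes user  duration action  duration_times_kbytes
1    1524  Ben       387  login                 589788
2    2127  Ben       164  click                 348828
3    7532  Gus       147  login                1107204
5    4788  Gus        25    buy                 119700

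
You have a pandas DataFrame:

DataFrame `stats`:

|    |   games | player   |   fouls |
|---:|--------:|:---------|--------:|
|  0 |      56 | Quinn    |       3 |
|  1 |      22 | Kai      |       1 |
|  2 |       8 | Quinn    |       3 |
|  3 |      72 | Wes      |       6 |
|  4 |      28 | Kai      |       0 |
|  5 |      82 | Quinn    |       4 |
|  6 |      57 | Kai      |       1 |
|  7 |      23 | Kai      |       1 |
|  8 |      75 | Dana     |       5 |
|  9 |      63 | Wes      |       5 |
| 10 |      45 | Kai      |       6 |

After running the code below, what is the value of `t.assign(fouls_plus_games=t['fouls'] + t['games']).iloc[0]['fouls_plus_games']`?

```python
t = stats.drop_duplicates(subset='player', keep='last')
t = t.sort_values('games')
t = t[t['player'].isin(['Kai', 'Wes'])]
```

drop duplicate player (keep=last):
    games player  fouls
5      82  Quinn      4
8      75   Dana      5
9      63    Wes      5
10     45    Kai      6
sort by games:
    games player  fouls
10     45    Kai      6
9      63    Wes      5
8      75   Dana      5
5      82  Quinn      4
filter rows where player in ['Kai', 'Wes']:
    games player  fouls
10     45    Kai      6
9      63    Wes      5
add column fouls_plus_games = t['fouls'] + t['games']:
    games player  fouls  fouls_plus_games
10     45    Kai      6                51
9      63    Wes      5                68
value at position 0, column 'fouls_plus_games' → 51

51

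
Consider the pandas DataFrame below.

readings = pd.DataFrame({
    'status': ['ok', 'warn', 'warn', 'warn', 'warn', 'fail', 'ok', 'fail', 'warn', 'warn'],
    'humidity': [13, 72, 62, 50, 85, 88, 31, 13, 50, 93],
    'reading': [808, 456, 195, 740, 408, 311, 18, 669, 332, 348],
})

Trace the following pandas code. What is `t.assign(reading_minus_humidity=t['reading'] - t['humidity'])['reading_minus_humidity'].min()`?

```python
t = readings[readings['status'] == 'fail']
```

223

filter rows where status == 'fail':
  status  humidity  reading
5   fail        88      311
7   fail        13      669
add column reading_minus_humidity = t['reading'] - t['humidity']:
  status  humidity  reading  reading_minus_humidity
5   fail        88      311                     223
7   fail        13      669                     656
Reading off the min of column 'reading_minus_humidity', we get 223.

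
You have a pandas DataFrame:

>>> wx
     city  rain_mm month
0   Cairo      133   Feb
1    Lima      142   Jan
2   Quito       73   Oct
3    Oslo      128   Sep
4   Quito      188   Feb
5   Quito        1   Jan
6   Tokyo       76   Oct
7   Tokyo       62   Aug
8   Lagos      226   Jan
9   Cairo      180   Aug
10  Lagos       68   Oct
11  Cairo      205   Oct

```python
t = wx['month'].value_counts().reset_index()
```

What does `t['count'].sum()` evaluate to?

12

value_counts of month:
month
Oct    4
Jan    3
Feb    2
Aug    2
Sep    1
Name: count, dtype: int64
reset_index():
  month  count
0   Oct      4
1   Jan      3
2   Feb      2
3   Aug      2
4   Sep      1
sum of column 'count' → 12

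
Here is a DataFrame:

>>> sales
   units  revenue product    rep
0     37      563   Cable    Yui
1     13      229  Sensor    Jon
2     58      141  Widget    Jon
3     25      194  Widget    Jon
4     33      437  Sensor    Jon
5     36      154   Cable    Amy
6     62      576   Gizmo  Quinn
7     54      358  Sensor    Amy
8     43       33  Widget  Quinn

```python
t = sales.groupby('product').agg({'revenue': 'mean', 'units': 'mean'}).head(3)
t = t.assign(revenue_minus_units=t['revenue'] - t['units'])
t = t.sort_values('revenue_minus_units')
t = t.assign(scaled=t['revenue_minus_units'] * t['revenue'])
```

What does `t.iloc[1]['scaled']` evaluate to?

115437.0

group by product: mean(revenue), mean(units):
            revenue      units
product                       
Cable    358.500000  36.500000
Gizmo    576.000000  62.000000
Sensor   341.333333  33.333333
Widget   122.666667  42.000000
take first 3 rows:
            revenue      units
product                       
Cable    358.500000  36.500000
Gizmo    576.000000  62.000000
Sensor   341.333333  33.333333
add column revenue_minus_units = t['revenue'] - t['units']:
            revenue      units  revenue_minus_units
product                                            
Cable    358.500000  36.500000                322.0
Gizmo    576.000000  62.000000                514.0
Sensor   341.333333  33.333333                308.0
sort by revenue_minus_units:
            revenue      units  revenue_minus_units
product                                            
Sensor   341.333333  33.333333                308.0
Cable    358.500000  36.500000                322.0
Gizmo    576.000000  62.000000                514.0
add column scaled = t['revenue_minus_units'] * t['revenue']:
            revenue      units  revenue_minus_units         scaled
product                                                           
Sensor   341.333333  33.333333                308.0  105130.666667
Cable    358.500000  36.500000                322.0  115437.000000
Gizmo    576.000000  62.000000                514.0  296064.000000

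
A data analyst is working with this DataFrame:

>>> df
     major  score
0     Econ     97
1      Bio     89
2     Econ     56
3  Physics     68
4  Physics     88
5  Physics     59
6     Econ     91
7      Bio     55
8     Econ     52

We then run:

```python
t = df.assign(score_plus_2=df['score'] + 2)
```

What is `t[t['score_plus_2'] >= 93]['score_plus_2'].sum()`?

add column score_plus_2 = df['score'] + 2:
     major  score  score_plus_2
0     Econ     97            99
1      Bio     89            91
2     Econ     56            58
3  Physics     68            70
4  Physics     88            90
5  Physics     59            61
6     Econ     91            93
7      Bio     55            57
8     Econ     52            54
filter rows where score_plus_2 >= 93:
  major  score  score_plus_2
0  Econ     97            99
6  Econ     91            93

192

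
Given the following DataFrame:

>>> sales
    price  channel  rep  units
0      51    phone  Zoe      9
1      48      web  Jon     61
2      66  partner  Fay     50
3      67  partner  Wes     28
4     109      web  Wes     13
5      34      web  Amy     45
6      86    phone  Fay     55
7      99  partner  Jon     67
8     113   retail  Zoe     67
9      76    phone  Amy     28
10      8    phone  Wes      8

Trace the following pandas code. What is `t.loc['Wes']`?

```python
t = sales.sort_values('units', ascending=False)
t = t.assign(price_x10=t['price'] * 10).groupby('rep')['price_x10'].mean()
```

sort by units descending:
    price  channel  rep  units
7      99  partner  Jon     67
8     113   retail  Zoe     67
1      48      web  Jon     61
6      86    phone  Fay     55
2      66  partner  Fay     50
5      34      web  Amy     45
3      67  partner  Wes     28
9      76    phone  Amy     28
4     109      web  Wes     13
0      51    phone  Zoe      9
10      8    phone  Wes      8
add column price_x10 = t['price'] * 10:
    price  channel  rep  units  price_x10
7      99  partner  Jon     67        990
8     113   retail  Zoe     67       1130
1      48      web  Jon     61        480
6      86    phone  Fay     55        860
2      66  partner  Fay     50        660
5      34      web  Amy     45        340
3      67  partner  Wes     28        670
9      76    phone  Amy     28        760
4     109      web  Wes     13       1090
0      51    phone  Zoe      9        510
10      8    phone  Wes      8         80
group by rep, mean of price_x10:
rep
Amy    550.000000
Fay    760.000000
Jon    735.000000
Wes    613.333333
Zoe    820.000000
Name: price_x10, dtype: float64
So loc['Wes'] = 613.333333333.

613.333333333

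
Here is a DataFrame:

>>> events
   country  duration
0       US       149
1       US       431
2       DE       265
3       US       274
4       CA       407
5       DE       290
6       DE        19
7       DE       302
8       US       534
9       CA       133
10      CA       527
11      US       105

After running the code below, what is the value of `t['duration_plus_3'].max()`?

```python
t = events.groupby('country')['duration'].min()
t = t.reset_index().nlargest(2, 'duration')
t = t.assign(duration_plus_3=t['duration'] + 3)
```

136

group by country, min of duration:
country
CA    133
DE     19
US    105
Name: duration, dtype: int64
reset_index():
  country  duration
0      CA       133
1      DE        19
2      US       105
take 2 rows with largest duration:
  country  duration
0      CA       133
2      US       105
add column duration_plus_3 = t['duration'] + 3:
  country  duration  duration_plus_3
0      CA       133              136
2      US       105              108
The max of column 'duration_plus_3' is 136.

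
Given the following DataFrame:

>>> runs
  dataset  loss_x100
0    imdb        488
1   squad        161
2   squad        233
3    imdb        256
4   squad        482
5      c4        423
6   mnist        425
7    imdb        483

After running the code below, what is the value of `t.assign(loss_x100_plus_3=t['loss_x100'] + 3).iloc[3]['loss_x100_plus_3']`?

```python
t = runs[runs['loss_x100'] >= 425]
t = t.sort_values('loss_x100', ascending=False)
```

filter rows where loss_x100 >= 425:
  dataset  loss_x100
0    imdb        488
4   squad        482
6   mnist        425
7    imdb        483
sort by loss_x100 descending:
  dataset  loss_x100
0    imdb        488
7    imdb        483
4   squad        482
6   mnist        425
add column loss_x100_plus_3 = t['loss_x100'] + 3:
  dataset  loss_x100  loss_x100_plus_3
0    imdb        488               491
7    imdb        483               486
4   squad        482               485
6   mnist        425               428
Reading off the value at position 3, column 'loss_x100_plus_3', we get 428.

428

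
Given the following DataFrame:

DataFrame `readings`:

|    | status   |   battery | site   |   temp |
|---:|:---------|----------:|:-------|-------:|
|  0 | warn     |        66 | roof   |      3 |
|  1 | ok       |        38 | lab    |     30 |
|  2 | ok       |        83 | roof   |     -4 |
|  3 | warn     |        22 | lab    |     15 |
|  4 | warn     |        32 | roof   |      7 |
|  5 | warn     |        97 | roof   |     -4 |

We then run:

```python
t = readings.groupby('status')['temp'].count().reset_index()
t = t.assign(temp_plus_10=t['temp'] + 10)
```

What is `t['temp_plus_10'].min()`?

12

group by status, count of temp:
status
ok      2
warn    4
Name: temp, dtype: int64
reset_index():
  status  temp
0     ok     2
1   warn     4
add column temp_plus_10 = t['temp'] + 10:
  status  temp  temp_plus_10
0     ok     2            12
1   warn     4            14
min of column 'temp_plus_10' → 12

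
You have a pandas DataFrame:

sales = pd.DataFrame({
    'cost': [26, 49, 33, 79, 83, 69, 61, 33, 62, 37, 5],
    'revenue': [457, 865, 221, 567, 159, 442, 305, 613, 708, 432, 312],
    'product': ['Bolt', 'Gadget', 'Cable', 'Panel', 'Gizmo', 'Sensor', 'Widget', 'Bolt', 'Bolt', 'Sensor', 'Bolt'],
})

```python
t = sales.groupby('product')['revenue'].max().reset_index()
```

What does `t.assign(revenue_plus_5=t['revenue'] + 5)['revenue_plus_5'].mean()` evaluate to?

group by product, max of revenue:
product
Bolt      708
Cable     221
Gadget    865
Gizmo     159
Panel     567
Sensor    442
Widget    305
Name: revenue, dtype: int64
reset_index():
  product  revenue
0    Bolt      708
1   Cable      221
2  Gadget      865
3   Gizmo      159
4   Panel      567
5  Sensor      442
6  Widget      305
add column revenue_plus_5 = t['revenue'] + 5:
  product  revenue  revenue_plus_5
0    Bolt      708             713
1   Cable      221             226
2  Gadget      865             870
3   Gizmo      159             164
4   Panel      567             572
5  Sensor      442             447
6  Widget      305             310

471.714285714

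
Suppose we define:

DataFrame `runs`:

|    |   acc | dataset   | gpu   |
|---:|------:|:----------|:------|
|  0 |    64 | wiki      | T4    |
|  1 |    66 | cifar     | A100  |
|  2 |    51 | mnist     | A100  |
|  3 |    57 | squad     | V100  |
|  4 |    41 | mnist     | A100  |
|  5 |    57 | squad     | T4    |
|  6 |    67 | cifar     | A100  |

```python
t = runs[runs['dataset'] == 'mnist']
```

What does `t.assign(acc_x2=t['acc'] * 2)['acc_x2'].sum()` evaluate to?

184

filter rows where dataset == 'mnist':
   acc dataset   gpu
2   51   mnist  A100
4   41   mnist  A100
add column acc_x2 = t['acc'] * 2:
   acc dataset   gpu  acc_x2
2   51   mnist  A100     102
4   41   mnist  A100      82
Taking the sum of column 'acc_x2' gives 184.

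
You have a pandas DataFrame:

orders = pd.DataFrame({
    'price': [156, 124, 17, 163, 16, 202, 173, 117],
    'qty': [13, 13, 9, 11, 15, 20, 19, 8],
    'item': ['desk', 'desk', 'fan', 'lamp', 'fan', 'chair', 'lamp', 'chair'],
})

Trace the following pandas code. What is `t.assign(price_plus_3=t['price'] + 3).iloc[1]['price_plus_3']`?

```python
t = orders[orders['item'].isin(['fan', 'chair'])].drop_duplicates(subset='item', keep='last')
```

120

filter rows where item in ['fan', 'chair']:
   price  qty   item
2     17    9    fan
4     16   15    fan
5    202   20  chair
7    117    8  chair
drop duplicate item (keep=last):
   price  qty   item
4     16   15    fan
7    117    8  chair
add column price_plus_3 = t['price'] + 3:
   price  qty   item  price_plus_3
4     16   15    fan            19
7    117    8  chair           120
So iloc[1]['price_plus_3'] = 120.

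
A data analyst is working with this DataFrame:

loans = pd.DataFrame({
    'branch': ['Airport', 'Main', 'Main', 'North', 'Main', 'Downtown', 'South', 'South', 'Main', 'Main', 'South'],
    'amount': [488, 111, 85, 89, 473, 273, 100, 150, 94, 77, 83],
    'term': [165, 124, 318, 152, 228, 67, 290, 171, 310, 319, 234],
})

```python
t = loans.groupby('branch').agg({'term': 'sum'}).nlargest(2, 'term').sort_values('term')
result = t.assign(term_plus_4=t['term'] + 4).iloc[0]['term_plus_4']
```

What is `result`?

group by branch, sum of term:
          term
branch        
Airport    165
Downtown    67
Main      1299
North      152
South      695
take 2 rows with largest term:
        term
branch      
Main    1299
South    695
sort by term:
        term
branch      
South    695
Main    1299
add column term_plus_4 = t['term'] + 4:
        term  term_plus_4
branch                   
South    695          699
Main    1299         1303
Finally, value at position 0, column 'term_plus_4' = 699.

699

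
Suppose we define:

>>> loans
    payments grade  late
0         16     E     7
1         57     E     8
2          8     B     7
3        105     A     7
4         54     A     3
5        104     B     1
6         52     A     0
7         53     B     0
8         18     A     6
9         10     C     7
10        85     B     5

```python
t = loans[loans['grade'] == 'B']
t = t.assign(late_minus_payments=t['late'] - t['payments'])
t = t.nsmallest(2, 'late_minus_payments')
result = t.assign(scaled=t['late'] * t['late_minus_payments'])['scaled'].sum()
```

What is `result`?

filter rows where grade == 'B':
    payments grade  late
2          8     B     7
5        104     B     1
7         53     B     0
10        85     B     5
add column late_minus_payments = t['late'] - t['payments']:
    payments grade  late  late_minus_payments
2          8     B     7                   -1
5        104     B     1                 -103
7         53     B     0                  -53
10        85     B     5                  -80
take 2 rows with smallest late_minus_payments:
    payments grade  late  late_minus_payments
5        104     B     1                 -103
10        85     B     5                  -80
add column scaled = t['late'] * t['late_minus_payments']:
    payments grade  late  late_minus_payments  scaled
5        104     B     1                 -103    -103
10        85     B     5                  -80    -400
Finally, sum of column 'scaled' = -503.

-503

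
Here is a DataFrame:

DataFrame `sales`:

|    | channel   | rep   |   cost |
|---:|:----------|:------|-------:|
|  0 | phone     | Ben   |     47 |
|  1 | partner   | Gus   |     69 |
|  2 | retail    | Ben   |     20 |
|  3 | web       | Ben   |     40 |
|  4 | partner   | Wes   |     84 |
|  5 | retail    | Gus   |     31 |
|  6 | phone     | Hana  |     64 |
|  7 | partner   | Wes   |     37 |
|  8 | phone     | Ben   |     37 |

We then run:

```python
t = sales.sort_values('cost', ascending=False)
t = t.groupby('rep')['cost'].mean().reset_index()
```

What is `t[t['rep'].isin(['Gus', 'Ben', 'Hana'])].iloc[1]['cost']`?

50.0

sort by cost descending:
   channel   rep  cost
4  partner   Wes    84
1  partner   Gus    69
6    phone  Hana    64
0    phone   Ben    47
3      web   Ben    40
7  partner   Wes    37
8    phone   Ben    37
5   retail   Gus    31
2   retail   Ben    20
group by rep, mean of cost:
rep
Ben     36.0
Gus     50.0
Hana    64.0
Wes     60.5
Name: cost, dtype: float64
reset_index():
    rep  cost
0   Ben  36.0
1   Gus  50.0
2  Hana  64.0
3   Wes  60.5
filter rows where rep in ['Gus', 'Ben', 'Hana']:
    rep  cost
0   Ben  36.0
1   Gus  50.0
2  Hana  64.0
Hence 50.0.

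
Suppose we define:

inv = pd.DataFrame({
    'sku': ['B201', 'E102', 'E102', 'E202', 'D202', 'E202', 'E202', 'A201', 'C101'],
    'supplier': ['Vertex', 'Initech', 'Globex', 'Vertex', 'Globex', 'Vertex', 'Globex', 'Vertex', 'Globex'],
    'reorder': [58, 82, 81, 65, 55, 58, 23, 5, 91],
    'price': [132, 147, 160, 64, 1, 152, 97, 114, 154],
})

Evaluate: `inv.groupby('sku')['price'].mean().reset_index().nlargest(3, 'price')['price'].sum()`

439.5

group by sku, mean of price:
sku
A201    114.000000
B201    132.000000
C101    154.000000
D202      1.000000
E102    153.500000
E202    104.333333
Name: price, dtype: float64
reset_index():
    sku       price
0  A201  114.000000
1  B201  132.000000
2  C101  154.000000
3  D202    1.000000
4  E102  153.500000
5  E202  104.333333
take 3 rows with largest price:
    sku  price
2  C101  154.0
4  E102  153.5
1  B201  132.0
The sum of column 'price' is 439.5.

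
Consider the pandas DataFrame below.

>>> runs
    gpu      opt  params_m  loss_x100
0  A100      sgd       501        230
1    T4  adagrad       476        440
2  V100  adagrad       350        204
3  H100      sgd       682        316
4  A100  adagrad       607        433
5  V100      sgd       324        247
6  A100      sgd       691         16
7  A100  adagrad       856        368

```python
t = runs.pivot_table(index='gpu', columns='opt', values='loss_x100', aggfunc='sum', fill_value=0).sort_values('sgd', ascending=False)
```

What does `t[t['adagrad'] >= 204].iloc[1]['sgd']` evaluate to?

246

pivot: rows=gpu, cols=opt, sum(loss_x100):
opt   adagrad  sgd
gpu               
A100      801  246
H100        0  316
T4        440    0
V100      204  247
sort by sgd descending:
opt   adagrad  sgd
gpu               
H100        0  316
V100      204  247
A100      801  246
T4        440    0
filter rows where adagrad >= 204:
opt   adagrad  sgd
gpu               
V100      204  247
A100      801  246
T4        440    0
Hence 246.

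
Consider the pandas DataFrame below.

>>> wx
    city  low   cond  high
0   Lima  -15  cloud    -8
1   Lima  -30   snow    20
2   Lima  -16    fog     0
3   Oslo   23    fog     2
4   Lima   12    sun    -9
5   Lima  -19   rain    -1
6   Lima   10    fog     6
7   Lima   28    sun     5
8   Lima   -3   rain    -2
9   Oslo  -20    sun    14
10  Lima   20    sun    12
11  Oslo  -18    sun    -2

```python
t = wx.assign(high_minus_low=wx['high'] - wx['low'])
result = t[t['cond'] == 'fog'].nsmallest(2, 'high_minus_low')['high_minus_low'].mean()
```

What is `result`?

-12.5

add column high_minus_low = wx['high'] - wx['low']:
    city  low   cond  high  high_minus_low
0   Lima  -15  cloud    -8               7
1   Lima  -30   snow    20              50
2   Lima  -16    fog     0              16
3   Oslo   23    fog     2             -21
4   Lima   12    sun    -9             -21
5   Lima  -19   rain    -1              18
6   Lima   10    fog     6              -4
7   Lima   28    sun     5             -23
8   Lima   -3   rain    -2               1
9   Oslo  -20    sun    14              34
10  Lima   20    sun    12              -8
11  Oslo  -18    sun    -2              16
filter rows where cond == 'fog':
   city  low cond  high  high_minus_low
2  Lima  -16  fog     0              16
3  Oslo   23  fog     2             -21
6  Lima   10  fog     6              -4
take 2 rows with smallest high_minus_low:
   city  low cond  high  high_minus_low
3  Oslo   23  fog     2             -21
6  Lima   10  fog     6              -4
The mean of column 'high_minus_low' is -12.5.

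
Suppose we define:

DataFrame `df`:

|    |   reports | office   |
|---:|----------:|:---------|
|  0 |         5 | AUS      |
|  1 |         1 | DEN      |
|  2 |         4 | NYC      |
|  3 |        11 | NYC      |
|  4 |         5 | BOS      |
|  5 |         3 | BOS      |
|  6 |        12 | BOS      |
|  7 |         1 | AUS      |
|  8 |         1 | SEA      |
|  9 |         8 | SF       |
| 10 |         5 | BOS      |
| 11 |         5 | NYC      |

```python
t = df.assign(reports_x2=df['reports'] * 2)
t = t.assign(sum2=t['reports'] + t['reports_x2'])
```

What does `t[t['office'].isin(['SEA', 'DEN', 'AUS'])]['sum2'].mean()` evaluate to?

add column reports_x2 = df['reports'] * 2:
    reports office  reports_x2
0         5    AUS          10
1         1    DEN           2
2         4    NYC           8
3        11    NYC          22
4         5    BOS          10
5         3    BOS           6
6        12    BOS          24
7         1    AUS           2
8         1    SEA           2
9         8     SF          16
10        5    BOS          10
11        5    NYC          10
add column sum2 = t['reports'] + t['reports_x2']:
    reports office  reports_x2  sum2
0         5    AUS          10    15
1         1    DEN           2     3
2         4    NYC           8    12
3        11    NYC          22    33
4         5    BOS          10    15
5         3    BOS           6     9
6        12    BOS          24    36
7         1    AUS           2     3
8         1    SEA           2     3
9         8     SF          16    24
10        5    BOS          10    15
11        5    NYC          10    15
filter rows where office in ['SEA', 'DEN', 'AUS']:
   reports office  reports_x2  sum2
0        5    AUS          10    15
1        1    DEN           2     3
7        1    AUS           2     3
8        1    SEA           2     3

6.0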